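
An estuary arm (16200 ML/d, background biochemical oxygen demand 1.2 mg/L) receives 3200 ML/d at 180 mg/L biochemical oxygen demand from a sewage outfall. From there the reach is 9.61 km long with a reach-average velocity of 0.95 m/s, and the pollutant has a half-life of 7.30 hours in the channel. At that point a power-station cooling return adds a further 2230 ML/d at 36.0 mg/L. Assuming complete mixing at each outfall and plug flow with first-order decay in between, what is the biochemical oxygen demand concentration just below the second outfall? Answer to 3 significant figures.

24.8 mg/L

Mass balance: C = (16200·1.200 + 3200·180.0) / 19400 = 595400/19400 = 30.69 mg/L; combined flow 19400 ML/d.
Travel time t = 9.61·1000 / 0.95 = 10120 s = 2.810 h.
Half-life 7.30 h → k = ln 2 / 7.30 = 0.09495 h⁻¹ = 2.279 d⁻¹.
First-order decay: C = 30.69·exp(−k·t) = 30.69·0.7658 = 23.51 mg/L.
Second outfall: C = (19400·23.51 + 2230·36.00)/21630 = 24.79 mg/L.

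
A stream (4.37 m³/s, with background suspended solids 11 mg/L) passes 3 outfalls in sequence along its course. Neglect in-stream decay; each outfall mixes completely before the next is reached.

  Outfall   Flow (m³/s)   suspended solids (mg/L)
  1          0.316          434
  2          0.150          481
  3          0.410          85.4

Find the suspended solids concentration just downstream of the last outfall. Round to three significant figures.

After outfall 1: Q = 4.370 + 0.3160 = 4.686 m³/s; C = (4.370·11.00 + 0.3160·434.0)/4.686 = 39.52 mg/L.
After outfall 2: Q = 4.686 + 0.1500 = 4.836 m³/s; C = (4.686·39.52 + 0.1500·481.0)/4.836 = 53.22 mg/L.
After outfall 3: Q = 4.836 + 0.4100 = 5.246 m³/s; C = (4.836·53.22 + 0.4100·85.40)/5.246 = 55.73 mg/L.

55.7 mg/L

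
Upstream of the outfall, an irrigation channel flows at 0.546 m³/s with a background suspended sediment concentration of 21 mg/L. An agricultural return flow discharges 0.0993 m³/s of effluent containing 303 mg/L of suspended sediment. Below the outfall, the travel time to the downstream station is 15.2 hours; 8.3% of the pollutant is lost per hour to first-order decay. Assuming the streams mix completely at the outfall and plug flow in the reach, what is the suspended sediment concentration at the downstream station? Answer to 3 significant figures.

17.3 mg/L

Conservation of mass: C = (0.5460·21.00 + 0.09930·303.0) / 0.6453 = 41.55/0.6453 = 64.39 mg/L.
8.3%/h lost → k = −ln(1 − 0.083) = 0.08665 h⁻¹.
After decay, C = 64.39 × e^(−kt) = 64.39 × 0.2679 = 17.25 mg/L.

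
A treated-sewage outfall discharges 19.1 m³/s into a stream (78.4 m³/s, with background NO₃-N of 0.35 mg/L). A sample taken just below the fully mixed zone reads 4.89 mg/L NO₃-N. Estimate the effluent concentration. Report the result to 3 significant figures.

23.5 mg/L

Mass balance: 78.40·0.3500 + 19.10·Cₑ = 97.50·4.890
→ Cₑ = (97.50·4.890 − 78.40·0.3500) / 19.10 = 23.53 mg/L.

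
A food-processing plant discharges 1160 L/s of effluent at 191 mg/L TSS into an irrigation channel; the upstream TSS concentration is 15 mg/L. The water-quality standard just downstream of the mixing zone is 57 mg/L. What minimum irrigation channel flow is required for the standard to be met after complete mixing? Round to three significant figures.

3700 L/s

Set C_mix = 57: (Q·15.00 + 1160·191.0) / (Q + 1160) = 57
→ Q = 1160·(191.0 − 57)/(57 − 15.00) = 3701 L/s.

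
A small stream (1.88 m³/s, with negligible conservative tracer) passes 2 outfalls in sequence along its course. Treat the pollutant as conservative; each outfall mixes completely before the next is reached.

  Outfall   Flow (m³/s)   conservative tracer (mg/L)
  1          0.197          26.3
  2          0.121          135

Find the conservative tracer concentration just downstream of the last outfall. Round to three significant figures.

Below outfall 1: Q → 2.077 m³/s, C = (1.880·0 + 0.1970·26.30)/2.077 = 2.495 mg/L.
Below outfall 2: Q → 2.198 m³/s, C = (2.077·2.495 + 0.1210·135.0)/2.198 = 9.789 mg/L.

9.79 mg/L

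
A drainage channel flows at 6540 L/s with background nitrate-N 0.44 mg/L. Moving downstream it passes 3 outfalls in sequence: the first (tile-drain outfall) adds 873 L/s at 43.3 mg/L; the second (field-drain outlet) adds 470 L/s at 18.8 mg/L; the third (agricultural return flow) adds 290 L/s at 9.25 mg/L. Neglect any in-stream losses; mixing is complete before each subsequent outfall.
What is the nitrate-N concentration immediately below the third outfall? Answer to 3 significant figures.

Below outfall 1: Q → 7413 L/s, C = (6540·0.4400 + 873.0·43.30)/7413 = 5.487 mg/L.
Below outfall 2: Q → 7883 L/s, C = (7413·5.487 + 470.0·18.80)/7883 = 6.281 mg/L.
Below outfall 3: Q → 8173 L/s, C = (7883·6.281 + 290.0·9.250)/8173 = 6.387 mg/L.

6.39 mg/L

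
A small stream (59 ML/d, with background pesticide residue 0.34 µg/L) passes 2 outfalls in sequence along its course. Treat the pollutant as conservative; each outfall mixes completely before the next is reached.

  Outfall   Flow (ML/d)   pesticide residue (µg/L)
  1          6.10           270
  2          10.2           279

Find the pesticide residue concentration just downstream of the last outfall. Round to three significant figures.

Below outfall 1: Q → 65.10 ML/d, C = (59.00·0.3400 + 6.100·270.0)/65.10 = 25.61 µg/L.
Below outfall 2: Q → 75.30 ML/d, C = (65.10·25.61 + 10.20·279.0)/75.30 = 59.93 µg/L.

59.9 µg/L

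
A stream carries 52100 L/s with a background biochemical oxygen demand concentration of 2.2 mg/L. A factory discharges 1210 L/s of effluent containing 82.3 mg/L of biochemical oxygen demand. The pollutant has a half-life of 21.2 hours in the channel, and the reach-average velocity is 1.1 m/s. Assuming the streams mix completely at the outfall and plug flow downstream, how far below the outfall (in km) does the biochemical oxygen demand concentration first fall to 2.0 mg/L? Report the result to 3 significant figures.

Mixed concentration C = ΣQC/ΣQ = (52100·2.200 + 1210·82.30) / 53310 = 214200/53310 = 4.018 mg/L.
Half-life 21.2 h → k = ln 2 / 21.2 = 0.03270 h⁻¹ = 0.7847 d⁻¹.
Set 4.018·exp(−k·t) = 2.0 → t = ln(4.018/2.0)/k = 76820 s = 21.34 h.
Distance = v·t = 1.1·76820 = 84500 m = 84.50 km.

84.5 km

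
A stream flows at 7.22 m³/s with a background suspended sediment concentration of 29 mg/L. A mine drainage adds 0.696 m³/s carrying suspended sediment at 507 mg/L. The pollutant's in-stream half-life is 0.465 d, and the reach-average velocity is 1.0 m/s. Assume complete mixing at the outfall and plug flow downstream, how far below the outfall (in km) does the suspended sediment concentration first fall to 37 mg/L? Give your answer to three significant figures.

Mass balance: C = (7.220·29.00 + 0.6960·507.0) / 7.916 = 562.3/7.916 = 71.03 mg/L.
Half-life 0.465 d → k = ln 2 / 0.465 = 1.491 d⁻¹.
Set 71.03·exp(−k·t) = 37 → t = ln(71.03/37)/k = 37800 s = 10.50 h.
Distance = v·t = 1.0·37800 = 37800 m = 37.80 km.

37.8 km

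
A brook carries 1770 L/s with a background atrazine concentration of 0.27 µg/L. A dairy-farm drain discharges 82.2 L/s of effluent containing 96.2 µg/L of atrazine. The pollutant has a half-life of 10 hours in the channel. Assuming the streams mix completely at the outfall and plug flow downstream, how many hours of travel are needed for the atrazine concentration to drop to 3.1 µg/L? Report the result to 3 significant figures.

After mixing, C = (1770·0.2700 + 82.20·96.20) / 1852 = 8386/1852 = 4.527 µg/L.
Half-life 10 h → k = ln 2 / 10 = 0.06931 h⁻¹ = 1.664 d⁻¹.
4.527·exp(−k·t) = 3.1 → t = ln(4.527/3.1)/k = 19670 s = 5.464 h.

5.46 h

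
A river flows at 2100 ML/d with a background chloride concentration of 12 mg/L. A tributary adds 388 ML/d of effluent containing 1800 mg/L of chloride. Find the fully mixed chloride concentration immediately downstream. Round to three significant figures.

Conservation of mass: C = (2100·12.00 + 388.0·1800) / 2488 = 723600/2488 = 290.8 mg/L.

291 mg/L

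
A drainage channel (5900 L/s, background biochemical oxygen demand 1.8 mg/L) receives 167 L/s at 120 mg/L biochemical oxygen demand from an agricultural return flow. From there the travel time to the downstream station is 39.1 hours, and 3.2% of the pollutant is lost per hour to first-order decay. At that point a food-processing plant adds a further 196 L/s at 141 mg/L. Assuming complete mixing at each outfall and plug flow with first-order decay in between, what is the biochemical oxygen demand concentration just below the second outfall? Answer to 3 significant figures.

After mixing, C = (5900·1.800 + 167.0·120.0) / 6067 = 30660/6067 = 5.054 mg/L; combined flow 6067 L/s.
3.2%/h lost → k = −ln(1 − 0.032) = 0.03252 h⁻¹.
First-order decay: C = 5.054·exp(−k·t) = 5.054·0.2804 = 1.417 mg/L.
Second outfall: C = (6067·1.417 + 196.0·141.0)/6263 = 5.785 mg/L.

5.79 mg/L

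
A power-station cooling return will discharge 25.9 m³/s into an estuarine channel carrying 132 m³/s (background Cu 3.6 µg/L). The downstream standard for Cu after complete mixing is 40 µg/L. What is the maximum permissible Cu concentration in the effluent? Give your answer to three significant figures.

At the limit, (Qr·Cr + Qe·Cₑ)/(Qr + Qe) = 40:
Cₑ = (157.9·40 − 132.0·3.600) / 25.90 = 225.5 µg/L.

226 µg/L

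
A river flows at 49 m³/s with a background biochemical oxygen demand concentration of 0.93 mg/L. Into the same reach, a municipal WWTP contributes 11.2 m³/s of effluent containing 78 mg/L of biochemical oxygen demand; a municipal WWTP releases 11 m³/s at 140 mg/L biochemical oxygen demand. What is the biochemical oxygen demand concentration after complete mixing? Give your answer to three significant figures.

34.5 mg/L

Mass balance: C = (49.00·0.9300 + 11.20·78.00 + 11.00·140.0) / 71.20 = 2459/71.20 = 34.54 mg/L.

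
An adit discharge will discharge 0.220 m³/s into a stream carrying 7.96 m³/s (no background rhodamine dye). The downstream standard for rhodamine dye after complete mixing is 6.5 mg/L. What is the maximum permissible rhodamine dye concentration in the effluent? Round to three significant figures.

At the limit, (Qr·Cr + Qe·Cₑ)/(Qr + Qe) = 6.5:
Cₑ = (8.180·6.5 − 7.960·0) / 0.2200 = 241.7 mg/L.

242 mg/L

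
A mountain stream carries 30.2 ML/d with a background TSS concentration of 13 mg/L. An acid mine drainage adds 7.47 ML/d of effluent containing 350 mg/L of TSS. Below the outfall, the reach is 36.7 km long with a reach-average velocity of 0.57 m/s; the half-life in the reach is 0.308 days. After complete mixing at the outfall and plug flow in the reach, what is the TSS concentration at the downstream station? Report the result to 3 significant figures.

Mass balance: C = (30.20·13.00 + 7.470·350.0) / 37.67 = 3007/37.67 = 79.83 mg/L.
Travel time t = 36.7·1000 / 0.57 = 64390 s = 17.88 h.
Half-life 0.308 d → k = ln 2 / 0.308 = 2.250 d⁻¹.
Decay over the reach: 79.83·exp(−kt) = 79.83·0.1869 = 14.92 mg/L.

14.9 mg/L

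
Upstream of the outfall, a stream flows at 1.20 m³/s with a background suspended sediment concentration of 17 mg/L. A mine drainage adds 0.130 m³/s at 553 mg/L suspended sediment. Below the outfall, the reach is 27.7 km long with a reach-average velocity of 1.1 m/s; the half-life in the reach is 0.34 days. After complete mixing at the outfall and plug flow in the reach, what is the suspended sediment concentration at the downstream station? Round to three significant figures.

Flow-weighted average: C = (1.200·17.00 + 0.1300·553.0) / 1.330 = 92.29/1.330 = 69.39 mg/L.
Travel time t = 27.7·1000 / 1.1 = 25180 s = 6.995 h.
Half-life 0.34 d → k = ln 2 / 0.34 = 2.039 d⁻¹.
Applying C = C₀e^(−kt): 69.39 × 0.5520 = 38.30 mg/L.

38.3 mg/L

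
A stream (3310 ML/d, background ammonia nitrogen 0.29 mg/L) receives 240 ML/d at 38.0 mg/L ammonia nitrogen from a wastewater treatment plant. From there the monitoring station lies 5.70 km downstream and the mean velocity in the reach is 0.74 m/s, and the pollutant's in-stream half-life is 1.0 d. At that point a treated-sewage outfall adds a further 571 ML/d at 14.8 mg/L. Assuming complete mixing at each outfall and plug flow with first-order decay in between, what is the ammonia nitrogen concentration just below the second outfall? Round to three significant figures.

4.35 mg/L

Conservation of mass: C = (3310·0.2900 + 240.0·38.00) / 3550 = 10080/3550 = 2.839 mg/L; combined flow 3550 ML/d.
Travel time t = 5.70·1000 / 0.74 = 7703 s = 2.140 h.
Half-life 1.0 d → k = ln 2 / 1.0 = 0.6931 d⁻¹.
First-order decay: C = 2.839·exp(−k·t) = 2.839·0.9401 = 2.669 mg/L.
At the second outfall, C = (3550·2.669 + 571.0·14.80) / (3550 + 571.0) = 4.350 mg/L.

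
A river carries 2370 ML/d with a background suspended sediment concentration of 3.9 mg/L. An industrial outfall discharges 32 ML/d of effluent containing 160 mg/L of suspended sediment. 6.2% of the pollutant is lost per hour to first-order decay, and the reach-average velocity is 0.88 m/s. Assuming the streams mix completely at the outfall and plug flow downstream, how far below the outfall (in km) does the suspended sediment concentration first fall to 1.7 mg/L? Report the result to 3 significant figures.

Conservation of mass: C = (2370·3.900 + 32.00·160.0) / 2402 = 14360/2402 = 5.980 mg/L.
6.2%/h lost → k = −ln(1 − 0.062) = 0.06401 h⁻¹.
Set 5.980·exp(−k·t) = 1.7 → t = ln(5.980/1.7)/k = 70740 s = 19.65 h.
Distance = v·t = 0.88·70740 = 62250 m = 62.25 km.

62.3 km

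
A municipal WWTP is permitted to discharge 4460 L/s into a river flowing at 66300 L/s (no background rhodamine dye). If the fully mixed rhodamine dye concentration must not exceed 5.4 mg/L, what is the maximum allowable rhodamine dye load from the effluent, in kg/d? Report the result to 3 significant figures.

Mass balance at the limit: 66300·0 + 4460·Cₑ = 70760·5.4 → Cₑ = 85.67 mg/L.
4460 L/s = 4.460 m³/s. Load = 4.460 m³/s × 85.67 g/m³ × 86 400 s/d = 33010 kg/d.

33000 kg/d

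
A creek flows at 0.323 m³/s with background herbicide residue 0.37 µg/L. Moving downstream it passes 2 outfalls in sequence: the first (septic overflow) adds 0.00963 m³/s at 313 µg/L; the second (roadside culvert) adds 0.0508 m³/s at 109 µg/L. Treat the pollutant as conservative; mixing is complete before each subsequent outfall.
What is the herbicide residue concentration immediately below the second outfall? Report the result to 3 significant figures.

After outfall 1: Q = 0.3230 + 0.009630 = 0.3326 m³/s; C = (0.3230·0.3700 + 0.009630·313.0)/0.3326 = 9.421 µg/L.
After outfall 2: Q = 0.3326 + 0.05080 = 0.3834 m³/s; C = (0.3326·9.421 + 0.05080·109.0)/0.3834 = 22.61 µg/L.

22.6 µg/L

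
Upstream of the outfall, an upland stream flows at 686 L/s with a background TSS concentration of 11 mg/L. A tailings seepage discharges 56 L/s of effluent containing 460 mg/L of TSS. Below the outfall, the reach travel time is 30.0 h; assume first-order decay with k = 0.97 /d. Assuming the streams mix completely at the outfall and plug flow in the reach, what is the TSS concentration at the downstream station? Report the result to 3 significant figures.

Mixed concentration C = ΣQC/ΣQ = (686.0·11.00 + 56.00·460.0) / 742.0 = 33310/742.0 = 44.89 mg/L.
First-order decay: C = 44.89·exp(−k·t) = 44.89·0.2975 = 13.35 mg/L.

13.4 mg/L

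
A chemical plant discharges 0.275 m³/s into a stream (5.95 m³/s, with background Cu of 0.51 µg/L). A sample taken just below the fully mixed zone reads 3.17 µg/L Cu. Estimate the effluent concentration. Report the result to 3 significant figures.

Mass balance: 5.950·0.5100 + 0.2750·Cₑ = 6.225·3.170
→ Cₑ = (6.225·3.170 − 5.950·0.5100) / 0.2750 = 60.72 µg/L.

60.7 µg/L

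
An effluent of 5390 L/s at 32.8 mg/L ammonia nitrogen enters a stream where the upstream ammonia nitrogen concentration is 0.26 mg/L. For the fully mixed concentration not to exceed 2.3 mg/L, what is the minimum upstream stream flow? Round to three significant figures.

Set C_mix = 2.3: (Q·0.2600 + 5390·32.80) / (Q + 5390) = 2.3
→ Q = 5390·(32.80 − 2.3)/(2.3 − 0.2600) = 80590 L/s.

80600 L/s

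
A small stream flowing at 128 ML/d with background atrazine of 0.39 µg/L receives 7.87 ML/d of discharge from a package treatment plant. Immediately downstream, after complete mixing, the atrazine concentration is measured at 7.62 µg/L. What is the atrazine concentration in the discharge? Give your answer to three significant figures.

Mass balance: 128.0·0.3900 + 7.870·Cₑ = 135.9·7.620
→ Cₑ = (135.9·7.620 − 128.0·0.3900) / 7.870 = 125.2 µg/L.

125 µg/L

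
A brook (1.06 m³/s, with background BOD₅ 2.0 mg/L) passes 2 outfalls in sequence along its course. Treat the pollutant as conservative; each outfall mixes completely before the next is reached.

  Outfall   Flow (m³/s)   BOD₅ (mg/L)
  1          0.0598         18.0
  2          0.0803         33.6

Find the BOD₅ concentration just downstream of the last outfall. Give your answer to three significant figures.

After outfall 1: Q = 1.060 + 0.05980 = 1.120 m³/s; C = (1.060·2.000 + 0.05980·18.00)/1.120 = 2.854 mg/L.
After outfall 2: Q = 1.120 + 0.08030 = 1.200 m³/s; C = (1.120·2.854 + 0.08030·33.60)/1.200 = 4.912 mg/L.

4.91 mg/L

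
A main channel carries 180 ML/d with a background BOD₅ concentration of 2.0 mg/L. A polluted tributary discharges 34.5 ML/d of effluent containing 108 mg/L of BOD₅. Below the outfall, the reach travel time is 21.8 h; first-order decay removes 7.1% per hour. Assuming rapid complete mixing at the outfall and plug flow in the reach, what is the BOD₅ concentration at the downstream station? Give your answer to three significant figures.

Mass balance: C = (180.0·2.000 + 34.50·108.0) / 214.5 = 4086/214.5 = 19.05 mg/L.
7.1%/h lost → k = −ln(1 − 0.071) = 0.07365 h⁻¹.
First-order decay: C = 19.05·exp(−k·t) = 19.05·0.2008 = 3.825 mg/L.

3.82 mg/L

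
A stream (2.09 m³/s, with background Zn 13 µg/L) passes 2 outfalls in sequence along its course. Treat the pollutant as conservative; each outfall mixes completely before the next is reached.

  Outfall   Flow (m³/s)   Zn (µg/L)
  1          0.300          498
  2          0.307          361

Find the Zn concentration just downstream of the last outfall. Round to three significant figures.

Below outfall 1: Q → 2.390 m³/s, C = (2.090·13.00 + 0.3000·498.0)/2.390 = 73.88 µg/L.
Below outfall 2: Q → 2.697 m³/s, C = (2.390·73.88 + 0.3070·361.0)/2.697 = 106.6 µg/L.

107 µg/L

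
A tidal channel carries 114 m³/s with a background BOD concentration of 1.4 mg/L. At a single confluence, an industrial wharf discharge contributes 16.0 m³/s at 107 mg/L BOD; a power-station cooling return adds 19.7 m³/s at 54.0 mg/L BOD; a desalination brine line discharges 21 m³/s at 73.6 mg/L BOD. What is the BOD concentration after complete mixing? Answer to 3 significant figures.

26.3 mg/L

Conservation of mass: C = (114.0·1.400 + 16.00·107.0 + 19.70·54.00 + 21.00·73.60) / 170.7 = 4481/170.7 = 26.25 mg/L.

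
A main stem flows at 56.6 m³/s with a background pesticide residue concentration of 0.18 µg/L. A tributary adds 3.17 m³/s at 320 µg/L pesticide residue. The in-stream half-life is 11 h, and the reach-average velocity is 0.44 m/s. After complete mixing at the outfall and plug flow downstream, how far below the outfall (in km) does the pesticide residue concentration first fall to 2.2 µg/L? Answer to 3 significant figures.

Mixed concentration C = ΣQC/ΣQ = (56.60·0.1800 + 3.170·320.0) / 59.77 = 1025/59.77 = 17.14 µg/L.
Half-life 11 h → k = ln 2 / 11 = 0.06301 h⁻¹ = 1.512 d⁻¹.
Set 17.14·exp(−k·t) = 2.2 → t = ln(17.14/2.2)/k = 117300 s = 32.58 h.
Distance = v·t = 0.44·117300 = 51610 m = 51.61 km.

51.6 km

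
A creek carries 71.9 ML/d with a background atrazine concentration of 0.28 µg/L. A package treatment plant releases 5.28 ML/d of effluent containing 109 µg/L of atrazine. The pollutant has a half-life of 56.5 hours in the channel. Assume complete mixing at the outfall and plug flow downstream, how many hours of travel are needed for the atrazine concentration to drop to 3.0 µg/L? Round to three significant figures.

After mixing, C = (71.90·0.2800 + 5.280·109.0) / 77.18 = 595.7/77.18 = 7.718 µg/L.
Half-life 56.5 h → k = ln 2 / 56.5 = 0.01227 h⁻¹ = 0.2944 d⁻¹.
7.718·exp(−k·t) = 3.0 → t = ln(7.718/3.0)/k = 277300 s = 77.02 h.

77.0 h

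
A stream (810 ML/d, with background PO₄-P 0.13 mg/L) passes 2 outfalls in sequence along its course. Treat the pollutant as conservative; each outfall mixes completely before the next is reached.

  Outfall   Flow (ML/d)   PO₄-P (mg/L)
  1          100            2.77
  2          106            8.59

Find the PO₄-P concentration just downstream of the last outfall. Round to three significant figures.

After outfall 1: Q = 810.0 + 100.0 = 910.0 ML/d; C = (810.0·0.1300 + 100.0·2.770)/910.0 = 0.4201 mg/L.
After outfall 2: Q = 910.0 + 106.0 = 1016 ML/d; C = (910.0·0.4201 + 106.0·8.590)/1016 = 1.272 mg/L.

1.27 mg/L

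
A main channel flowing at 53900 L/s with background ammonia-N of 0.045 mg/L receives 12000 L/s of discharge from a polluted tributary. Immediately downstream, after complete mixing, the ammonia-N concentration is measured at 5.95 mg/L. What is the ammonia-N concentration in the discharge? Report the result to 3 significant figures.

32.5 mg/L

Mass balance: 53900·0.04500 + 12000·Cₑ = 65900·5.950
→ Cₑ = (65900·5.950 − 53900·0.04500) / 12000 = 32.47 mg/L.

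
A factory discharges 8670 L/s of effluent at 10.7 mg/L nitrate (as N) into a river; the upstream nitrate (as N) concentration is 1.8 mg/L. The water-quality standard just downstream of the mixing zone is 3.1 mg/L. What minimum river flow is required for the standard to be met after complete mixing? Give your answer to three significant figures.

50700 L/s

Set C_mix = 3.1: (Q·1.800 + 8670·10.70) / (Q + 8670) = 3.1
→ Q = 8670·(10.70 − 3.1)/(3.1 − 1.800) = 50690 L/s.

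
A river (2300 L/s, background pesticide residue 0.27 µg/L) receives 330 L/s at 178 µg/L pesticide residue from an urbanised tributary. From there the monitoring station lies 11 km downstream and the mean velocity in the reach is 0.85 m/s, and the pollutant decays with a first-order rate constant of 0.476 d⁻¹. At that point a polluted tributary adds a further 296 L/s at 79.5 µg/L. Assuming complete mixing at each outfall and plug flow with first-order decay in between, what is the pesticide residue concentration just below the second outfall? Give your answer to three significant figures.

26.9 µg/L

Mixed concentration C = ΣQC/ΣQ = (2300·0.2700 + 330.0·178.0) / 2630 = 59360/2630 = 22.57 µg/L; combined flow 2630 L/s.
Travel time t = 11·1000 / 0.85 = 12940 s = 3.595 h.
First-order decay: C = 22.57·exp(−k·t) = 22.57·0.9312 = 21.02 µg/L.
Second outfall: C = (2630·21.02 + 296.0·79.50)/2926 = 26.93 µg/L.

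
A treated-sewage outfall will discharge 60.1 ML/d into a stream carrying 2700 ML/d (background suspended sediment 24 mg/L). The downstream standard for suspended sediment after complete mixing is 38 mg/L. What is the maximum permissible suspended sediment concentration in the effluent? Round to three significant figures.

667 mg/L

At the limit, (Qr·Cr + Qe·Cₑ)/(Qr + Qe) = 38:
Cₑ = (2760·38 − 2700·24.00) / 60.10 = 667.0 mg/L.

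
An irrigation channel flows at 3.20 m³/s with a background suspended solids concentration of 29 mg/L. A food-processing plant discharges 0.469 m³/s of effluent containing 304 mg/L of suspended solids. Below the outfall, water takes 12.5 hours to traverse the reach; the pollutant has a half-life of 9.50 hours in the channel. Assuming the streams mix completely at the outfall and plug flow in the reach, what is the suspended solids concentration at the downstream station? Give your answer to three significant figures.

After mixing, C = (3.200·29.00 + 0.4690·304.0) / 3.669 = 235.4/3.669 = 64.15 mg/L.
Half-life 9.50 h → k = ln 2 / 9.50 = 0.07296 h⁻¹ = 1.751 d⁻¹.
After decay, C = 64.15 × e^(−kt) = 64.15 × 0.4017 = 25.77 mg/L.

25.8 mg/L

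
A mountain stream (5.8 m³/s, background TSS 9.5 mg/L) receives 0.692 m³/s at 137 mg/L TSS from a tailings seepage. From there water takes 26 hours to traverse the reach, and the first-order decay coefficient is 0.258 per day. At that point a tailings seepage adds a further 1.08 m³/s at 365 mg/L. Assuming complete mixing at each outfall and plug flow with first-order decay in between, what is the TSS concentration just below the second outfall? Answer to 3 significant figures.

Flow-weighted average: C = (5.800·9.500 + 0.6920·137.0) / 6.492 = 149.9/6.492 = 23.09 mg/L; combined flow 6.492 m³/s.
First-order decay: C = 23.09·exp(−k·t) = 23.09·0.7562 = 17.46 mg/L.
At the second outfall, C = (6.492·17.46 + 1.080·365.0) / (6.492 + 1.080) = 67.03 mg/L.

67.0 mg/L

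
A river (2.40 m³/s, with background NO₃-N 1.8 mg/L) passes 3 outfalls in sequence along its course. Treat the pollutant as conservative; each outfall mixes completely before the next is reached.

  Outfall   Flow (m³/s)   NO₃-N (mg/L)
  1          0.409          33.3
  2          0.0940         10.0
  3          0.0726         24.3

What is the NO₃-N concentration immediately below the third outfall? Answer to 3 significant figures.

Below outfall 1: Q → 2.809 m³/s, C = (2.400·1.800 + 0.4090·33.30)/2.809 = 6.387 mg/L.
Below outfall 2: Q → 2.903 m³/s, C = (2.809·6.387 + 0.09400·10.00)/2.903 = 6.504 mg/L.
Below outfall 3: Q → 2.976 m³/s, C = (2.903·6.504 + 0.07260·24.30)/2.976 = 6.938 mg/L.

6.94 mg/L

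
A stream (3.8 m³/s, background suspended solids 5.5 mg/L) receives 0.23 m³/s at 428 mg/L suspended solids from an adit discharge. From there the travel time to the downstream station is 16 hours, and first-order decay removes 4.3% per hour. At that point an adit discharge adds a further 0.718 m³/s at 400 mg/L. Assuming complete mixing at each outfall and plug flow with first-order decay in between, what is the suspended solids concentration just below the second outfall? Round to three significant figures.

Conservation of mass: C = (3.800·5.500 + 0.2300·428.0) / 4.030 = 119.3/4.030 = 29.61 mg/L; combined flow 4.030 m³/s.
4.3%/h lost → k = −ln(1 − 0.043) = 0.04395 h⁻¹.
Decay over the reach: 29.61·exp(−kt) = 29.61·0.4950 = 14.66 mg/L.
Second outfall: C = (4.030·14.66 + 0.7180·400.0)/4.748 = 72.93 mg/L.

72.9 mg/L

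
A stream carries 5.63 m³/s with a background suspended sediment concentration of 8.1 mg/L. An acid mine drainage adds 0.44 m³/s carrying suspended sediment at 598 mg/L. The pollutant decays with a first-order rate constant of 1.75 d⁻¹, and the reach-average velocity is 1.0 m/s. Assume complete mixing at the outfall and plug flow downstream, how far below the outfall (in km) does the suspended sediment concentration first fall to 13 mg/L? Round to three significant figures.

67.3 km

Mixed concentration C = ΣQC/ΣQ = (5.630·8.100 + 0.4400·598.0) / 6.070 = 308.7/6.070 = 50.86 mg/L.
Set 50.86·exp(−k·t) = 13 → t = ln(50.86/13)/k = 67350 s = 18.71 h.
Distance = v·t = 1.0·67350 = 67350 m = 67.35 km.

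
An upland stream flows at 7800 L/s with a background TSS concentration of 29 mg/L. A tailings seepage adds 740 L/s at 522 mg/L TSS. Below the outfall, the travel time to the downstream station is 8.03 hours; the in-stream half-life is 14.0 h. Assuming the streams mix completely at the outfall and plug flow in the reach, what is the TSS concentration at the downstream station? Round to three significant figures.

Conservation of mass: C = (7800·29.00 + 740.0·522.0) / 8540 = 612500/8540 = 71.72 mg/L.
Half-life 14.0 h → k = ln 2 / 14.0 = 0.04951 h⁻¹ = 1.188 d⁻¹.
After decay, C = 71.72 × e^(−kt) = 71.72 × 0.6720 = 48.19 mg/L.

48.2 mg/L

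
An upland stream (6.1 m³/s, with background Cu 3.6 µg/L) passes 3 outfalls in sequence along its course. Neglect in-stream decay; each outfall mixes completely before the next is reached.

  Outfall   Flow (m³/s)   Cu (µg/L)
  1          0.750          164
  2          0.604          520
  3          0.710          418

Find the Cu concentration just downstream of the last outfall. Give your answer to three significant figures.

After outfall 1: Q = 6.100 + 0.7500 = 6.850 m³/s; C = (6.100·3.600 + 0.7500·164.0)/6.850 = 21.16 µg/L.
After outfall 2: Q = 6.850 + 0.6040 = 7.454 m³/s; C = (6.850·21.16 + 0.6040·520.0)/7.454 = 61.58 µg/L.
After outfall 3: Q = 7.454 + 0.7100 = 8.164 m³/s; C = (7.454·61.58 + 0.7100·418.0)/8.164 = 92.58 µg/L.

92.6 µg/L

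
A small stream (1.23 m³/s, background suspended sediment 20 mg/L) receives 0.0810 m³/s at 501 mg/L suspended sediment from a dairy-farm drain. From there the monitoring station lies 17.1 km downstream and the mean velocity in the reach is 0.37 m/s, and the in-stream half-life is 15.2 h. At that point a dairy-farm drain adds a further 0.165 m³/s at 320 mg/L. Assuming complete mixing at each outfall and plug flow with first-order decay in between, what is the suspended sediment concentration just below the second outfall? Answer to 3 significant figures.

Flow-weighted average: C = (1.230·20.00 + 0.08100·501.0) / 1.311 = 65.18/1.311 = 49.72 mg/L; combined flow 1.311 m³/s.
Travel time t = 17.1·1000 / 0.37 = 46220 s = 12.84 h.
Half-life 15.2 h → k = ln 2 / 15.2 = 0.04560 h⁻¹ = 1.094 d⁻¹.
Decay over the reach: 49.72·exp(−kt) = 49.72·0.5569 = 27.69 mg/L.
Second outfall: C = (1.311·27.69 + 0.1650·320.0)/1.476 = 60.36 mg/L.

60.4 mg/L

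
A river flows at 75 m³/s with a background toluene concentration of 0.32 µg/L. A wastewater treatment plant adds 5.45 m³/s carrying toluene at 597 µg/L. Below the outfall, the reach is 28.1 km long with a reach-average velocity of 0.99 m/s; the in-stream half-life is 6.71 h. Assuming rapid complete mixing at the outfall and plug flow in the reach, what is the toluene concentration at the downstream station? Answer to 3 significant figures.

18.0 µg/L

Conservation of mass: C = (75.00·0.3200 + 5.450·597.0) / 80.45 = 3278/80.45 = 40.74 µg/L.
Travel time t = 28.1·1000 / 0.99 = 28380 s = 7.884 h.
Half-life 6.71 h → k = ln 2 / 6.71 = 0.1033 h⁻¹ = 2.479 d⁻¹.
After decay, C = 40.74 × e^(−kt) = 40.74 × 0.4429 = 18.04 µg/L.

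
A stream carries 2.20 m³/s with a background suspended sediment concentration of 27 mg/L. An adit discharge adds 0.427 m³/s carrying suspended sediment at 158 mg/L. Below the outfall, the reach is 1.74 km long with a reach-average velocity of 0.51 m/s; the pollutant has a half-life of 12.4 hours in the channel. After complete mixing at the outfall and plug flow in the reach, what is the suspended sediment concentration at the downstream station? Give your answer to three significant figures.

Mixed concentration C = ΣQC/ΣQ = (2.200·27.00 + 0.4270·158.0) / 2.627 = 126.9/2.627 = 48.29 mg/L.
Travel time t = 1.74·1000 / 0.51 = 3412 s = 0.9477 h.
Half-life 12.4 h → k = ln 2 / 12.4 = 0.05590 h⁻¹ = 1.342 d⁻¹.
After decay, C = 48.29 × e^(−kt) = 48.29 × 0.9484 = 45.80 mg/L.

45.8 mg/L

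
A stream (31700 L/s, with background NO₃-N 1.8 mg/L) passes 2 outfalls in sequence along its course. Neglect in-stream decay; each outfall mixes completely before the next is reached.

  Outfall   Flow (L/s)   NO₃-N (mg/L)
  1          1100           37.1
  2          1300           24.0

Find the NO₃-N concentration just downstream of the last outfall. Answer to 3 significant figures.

Outfall 1: combined Q = 32800 L/s; C = (31700·1.800 + 1100·37.10)/32800 = 2.984 mg/L.
Outfall 2: combined Q = 34100 L/s; C = (32800·2.984 + 1300·24.00)/34100 = 3.785 mg/L.

3.79 mg/L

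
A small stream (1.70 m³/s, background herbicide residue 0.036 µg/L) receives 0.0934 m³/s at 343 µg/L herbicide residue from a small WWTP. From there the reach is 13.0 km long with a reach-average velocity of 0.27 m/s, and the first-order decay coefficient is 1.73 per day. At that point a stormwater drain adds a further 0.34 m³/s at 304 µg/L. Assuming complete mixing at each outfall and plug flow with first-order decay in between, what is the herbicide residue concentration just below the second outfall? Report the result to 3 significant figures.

Mixed concentration C = ΣQC/ΣQ = (1.700·0.03600 + 0.09340·343.0) / 1.793 = 32.10/1.793 = 17.90 µg/L; combined flow 1.793 m³/s.
Travel time t = 13.0·1000 / 0.27 = 48150 s = 13.37 h.
Applying C = C₀e^(−kt): 17.90 × 0.3813 = 6.825 µg/L.
Second outfall: C = (1.793·6.825 + 0.3400·304.0)/2.133 = 54.19 µg/L.

54.2 µg/L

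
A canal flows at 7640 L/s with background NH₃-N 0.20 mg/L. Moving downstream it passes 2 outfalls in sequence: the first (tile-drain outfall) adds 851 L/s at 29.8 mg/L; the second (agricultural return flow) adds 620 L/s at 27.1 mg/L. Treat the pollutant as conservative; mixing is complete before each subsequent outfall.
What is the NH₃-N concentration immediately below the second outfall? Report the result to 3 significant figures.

Outfall 1: combined Q = 8491 L/s; C = (7640·0.2000 + 851.0·29.80)/8491 = 3.167 mg/L.
Outfall 2: combined Q = 9111 L/s; C = (8491·3.167 + 620.0·27.10)/9111 = 4.795 mg/L.

4.80 mg/L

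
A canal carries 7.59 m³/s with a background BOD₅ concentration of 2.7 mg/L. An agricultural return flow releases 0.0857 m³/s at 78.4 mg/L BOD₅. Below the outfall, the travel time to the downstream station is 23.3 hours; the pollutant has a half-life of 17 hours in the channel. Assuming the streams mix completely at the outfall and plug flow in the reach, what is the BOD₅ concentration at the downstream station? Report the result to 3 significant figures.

1.37 mg/L

Mass balance: C = (7.590·2.700 + 0.08570·78.40) / 7.676 = 27.21/7.676 = 3.545 mg/L.
Half-life 17 h → k = ln 2 / 17 = 0.04077 h⁻¹ = 0.9786 d⁻¹.
Applying C = C₀e^(−kt): 3.545 × 0.3867 = 1.371 mg/L.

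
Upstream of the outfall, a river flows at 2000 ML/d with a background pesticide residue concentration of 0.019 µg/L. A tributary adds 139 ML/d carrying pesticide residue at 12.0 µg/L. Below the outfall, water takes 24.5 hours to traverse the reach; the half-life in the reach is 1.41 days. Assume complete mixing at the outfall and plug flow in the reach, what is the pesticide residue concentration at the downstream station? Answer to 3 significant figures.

0.483 µg/L

Mixed concentration C = ΣQC/ΣQ = (2000·0.01900 + 139.0·12.00) / 2139 = 1706/2139 = 0.7976 µg/L.
Half-life 1.41 d → k = ln 2 / 1.41 = 0.4916 d⁻¹.
First-order decay: C = 0.7976·exp(−k·t) = 0.7976·0.6054 = 0.4829 µg/L.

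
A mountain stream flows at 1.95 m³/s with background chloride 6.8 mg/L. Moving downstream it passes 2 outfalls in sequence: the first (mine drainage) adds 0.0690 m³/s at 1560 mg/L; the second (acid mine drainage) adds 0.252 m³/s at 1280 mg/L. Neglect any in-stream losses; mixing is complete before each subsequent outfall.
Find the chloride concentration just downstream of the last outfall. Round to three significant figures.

Outfall 1: combined Q = 2.019 m³/s; C = (1.950·6.800 + 0.06900·1560)/2.019 = 59.88 mg/L.
Outfall 2: combined Q = 2.271 m³/s; C = (2.019·59.88 + 0.2520·1280)/2.271 = 195.3 mg/L.

195 mg/L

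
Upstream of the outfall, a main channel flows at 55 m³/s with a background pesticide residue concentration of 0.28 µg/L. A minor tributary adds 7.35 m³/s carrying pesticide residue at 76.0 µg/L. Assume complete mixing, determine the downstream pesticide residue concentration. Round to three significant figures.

Conservation of mass: C = (55.00·0.2800 + 7.350·76.00) / 62.35 = 574.0/62.35 = 9.206 µg/L.

9.21 µg/L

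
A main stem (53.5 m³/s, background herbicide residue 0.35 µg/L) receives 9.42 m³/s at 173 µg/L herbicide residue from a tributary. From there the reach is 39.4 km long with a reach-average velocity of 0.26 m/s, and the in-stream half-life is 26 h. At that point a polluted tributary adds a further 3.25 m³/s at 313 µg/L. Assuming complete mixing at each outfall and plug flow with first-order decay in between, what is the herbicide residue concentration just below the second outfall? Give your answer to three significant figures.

Mixed concentration C = ΣQC/ΣQ = (53.50·0.3500 + 9.420·173.0) / 62.92 = 1648/62.92 = 26.20 µg/L; combined flow 62.92 m³/s.
Travel time t = 39.4·1000 / 0.26 = 151500 s = 42.09 h.
Half-life 26 h → k = ln 2 / 26 = 0.02666 h⁻¹ = 0.6398 d⁻¹.
Decay over the reach: 26.20·exp(−kt) = 26.20·0.3256 = 8.529 µg/L.
At the second outfall, C = (62.92·8.529 + 3.250·313.0) / (62.92 + 3.250) = 23.48 µg/L.

23.5 µg/L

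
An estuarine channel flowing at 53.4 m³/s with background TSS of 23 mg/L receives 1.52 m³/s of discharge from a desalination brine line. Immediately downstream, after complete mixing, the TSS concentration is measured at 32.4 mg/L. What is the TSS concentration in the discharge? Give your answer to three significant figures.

Mass balance: 53.40·23.00 + 1.520·Cₑ = 54.92·32.40
→ Cₑ = (54.92·32.40 − 53.40·23.00) / 1.520 = 362.6 mg/L.

363 mg/L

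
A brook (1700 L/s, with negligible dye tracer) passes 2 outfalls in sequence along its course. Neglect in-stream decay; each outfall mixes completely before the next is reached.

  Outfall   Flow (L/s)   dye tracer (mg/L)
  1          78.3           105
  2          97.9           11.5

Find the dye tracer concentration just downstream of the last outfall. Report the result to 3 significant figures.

4.98 mg/L

Below outfall 1: Q → 1778 L/s, C = (1700·0 + 78.30·105.0)/1778 = 4.623 mg/L.
Below outfall 2: Q → 1876 L/s, C = (1778·4.623 + 97.90·11.50)/1876 = 4.982 mg/L.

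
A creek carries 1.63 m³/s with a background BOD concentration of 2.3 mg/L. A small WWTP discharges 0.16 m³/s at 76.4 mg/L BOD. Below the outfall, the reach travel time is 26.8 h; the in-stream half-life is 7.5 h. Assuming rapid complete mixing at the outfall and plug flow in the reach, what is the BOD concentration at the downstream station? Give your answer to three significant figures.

Flow-weighted average: C = (1.630·2.300 + 0.1600·76.40) / 1.790 = 15.97/1.790 = 8.923 mg/L.
Half-life 7.5 h → k = ln 2 / 7.5 = 0.09242 h⁻¹ = 2.218 d⁻¹.
Applying C = C₀e^(−kt): 8.923 × 0.08401 = 0.7496 mg/L.

0.750 mg/L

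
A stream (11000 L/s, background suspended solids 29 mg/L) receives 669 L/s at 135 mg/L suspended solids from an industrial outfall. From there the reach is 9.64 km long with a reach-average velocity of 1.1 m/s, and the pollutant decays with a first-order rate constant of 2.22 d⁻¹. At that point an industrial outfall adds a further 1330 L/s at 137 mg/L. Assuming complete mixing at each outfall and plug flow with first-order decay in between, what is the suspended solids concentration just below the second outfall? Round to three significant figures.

Mass balance: C = (11000·29.00 + 669.0·135.0) / 11670 = 409300/11670 = 35.08 mg/L; combined flow 11670 L/s.
Travel time t = 9.64·1000 / 1.1 = 8764 s = 2.434 h.
Decay over the reach: 35.08·exp(−kt) = 35.08·0.7984 = 28.00 mg/L.
Second outfall: C = (11670·28.00 + 1330·137.0)/13000 = 39.16 mg/L.

39.2 mg/L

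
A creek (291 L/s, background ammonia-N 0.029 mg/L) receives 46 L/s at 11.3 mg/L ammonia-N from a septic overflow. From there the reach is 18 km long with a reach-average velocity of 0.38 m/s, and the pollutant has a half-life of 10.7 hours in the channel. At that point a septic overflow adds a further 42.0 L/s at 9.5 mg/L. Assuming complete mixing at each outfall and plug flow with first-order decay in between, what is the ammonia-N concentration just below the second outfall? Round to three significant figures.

Conservation of mass: C = (291.0·0.02900 + 46.00·11.30) / 337.0 = 528.2/337.0 = 1.567 mg/L; combined flow 337.0 L/s.
Travel time t = 18·1000 / 0.38 = 47370 s = 13.16 h.
Half-life 10.7 h → k = ln 2 / 10.7 = 0.06478 h⁻¹ = 1.555 d⁻¹.
First-order decay: C = 1.567·exp(−k·t) = 1.567·0.4264 = 0.6684 mg/L.
At the second outfall, C = (337.0·0.6684 + 42.00·9.500) / (337.0 + 42.00) = 1.647 mg/L.

1.65 mg/L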